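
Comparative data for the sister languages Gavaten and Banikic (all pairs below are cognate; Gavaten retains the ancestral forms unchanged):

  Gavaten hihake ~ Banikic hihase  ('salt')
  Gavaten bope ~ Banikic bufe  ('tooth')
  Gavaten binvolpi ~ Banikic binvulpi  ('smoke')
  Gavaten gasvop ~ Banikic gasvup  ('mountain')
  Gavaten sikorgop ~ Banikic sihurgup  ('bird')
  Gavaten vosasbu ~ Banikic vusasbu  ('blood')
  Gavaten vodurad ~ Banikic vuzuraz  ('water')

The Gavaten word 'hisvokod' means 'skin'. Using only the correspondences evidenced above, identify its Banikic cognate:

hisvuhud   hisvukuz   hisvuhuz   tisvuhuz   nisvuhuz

binvolpi ~ binvulpi, vosasbu ~ vusasbu — Gavaten o corresponds to Banikic u after a consonant, before a consonant other than r, m, n, p, b, f, v.
sikorgop ~ sihurgup — Gavaten k corresponds to Banikic h between vowels (before a back vowel).
vodurad ~ vuzuraz — Gavaten d corresponds to Banikic z word-finally.
Applying these to Gavaten 'hisvokod':
  hisvokod → hisvukod   (o→u after a consonant, before a consonant other than r, m, n, p, b, f, v)
  hisvukod → hisvuhod   (k→h between vowels (before a back vowel))
  hisvuhod → hisvuhud   (o→u after a consonant, before a consonant other than r, m, n, p, b, f, v)
  hisvuhud → hisvuhuz   (d→z word-finally)
So the Banikic cognate is 'hisvuhuz'.

hisvuhuz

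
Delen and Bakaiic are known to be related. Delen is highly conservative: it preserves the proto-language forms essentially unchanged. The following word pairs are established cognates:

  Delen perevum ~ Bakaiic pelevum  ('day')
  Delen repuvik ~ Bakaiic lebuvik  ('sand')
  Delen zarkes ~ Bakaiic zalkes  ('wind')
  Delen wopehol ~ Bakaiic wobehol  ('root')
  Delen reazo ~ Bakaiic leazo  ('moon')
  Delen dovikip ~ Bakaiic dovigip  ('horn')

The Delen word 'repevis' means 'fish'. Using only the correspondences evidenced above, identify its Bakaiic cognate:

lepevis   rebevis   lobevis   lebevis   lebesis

repuvik ~ lebuvik, reazo ~ leazo — Delen r corresponds to Bakaiic l word-initially before a front vowel.
wopehol ~ wobehol — Delen p corresponds to Bakaiic b between vowels (before a front vowel).
Applying these to Delen 'repevis':
  repevis → lepevis   (r→l word-initially before a front vowel)
  lepevis → lebevis   (p→b between vowels (before a front vowel))
So the Bakaiic cognate is 'lebevis'.

lebevis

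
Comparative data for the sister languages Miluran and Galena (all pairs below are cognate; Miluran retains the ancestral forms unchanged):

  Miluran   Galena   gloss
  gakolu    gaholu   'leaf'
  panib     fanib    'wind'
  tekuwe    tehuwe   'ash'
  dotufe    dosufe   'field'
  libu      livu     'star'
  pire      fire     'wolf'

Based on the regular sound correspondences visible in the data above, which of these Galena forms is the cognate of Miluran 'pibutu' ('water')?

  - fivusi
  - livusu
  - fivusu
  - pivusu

fivusu

pire ~ fire — Miluran p corresponds to Galena f word-initially before a front vowel.
libu ~ livu — Miluran b corresponds to Galena v between vowels (before a back vowel).
dotufe ~ dosufe — Miluran t corresponds to Galena s between vowels (before a back vowel).
Applying these to Miluran 'pibutu':
  pibutu → fibutu   (p→f word-initially before a front vowel)
  fibutu → fivutu   (b→v between vowels (before a back vowel))
  fivutu → fivusu   (t→s between vowels (before a back vowel))
So the Galena cognate is 'fivusu'.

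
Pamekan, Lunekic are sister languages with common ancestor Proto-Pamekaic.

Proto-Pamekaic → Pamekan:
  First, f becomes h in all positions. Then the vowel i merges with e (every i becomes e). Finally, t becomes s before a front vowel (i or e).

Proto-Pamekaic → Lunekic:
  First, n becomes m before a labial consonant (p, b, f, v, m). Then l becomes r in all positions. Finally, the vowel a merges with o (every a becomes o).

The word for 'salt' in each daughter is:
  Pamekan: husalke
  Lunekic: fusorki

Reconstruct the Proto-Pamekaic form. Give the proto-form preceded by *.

*fusalki

Position 1: Pamekan has h, Lunekic has f. Lunekic preserves f here (none of its changes turn any other segment into f), so the proto-segment is *f.
Position 5: Pamekan has l, Lunekic has r. Pamekan preserves l here (none of its changes turn any other segment into l), so the proto-segment is *l.
Position 7: Pamekan has e, Lunekic has i. Lunekic preserves i here (none of its changes turn any other segment into i), so the proto-segment is *i.
Continuing position by position gives *fusalki; check it forward:
Pamekan: *fusalki
  fusalki → husalki   [unconditioned shift]
  husalki → husalke   [vowel merger]
  husalke (rule 3 does not apply)
  giving Pamekan husalke.
Lunekic: *fusalki > fusarki > fusorki  (by unconditioned shift, vowel merger)
No other proto-form is consistent with every reflex, so the reconstruction is *fusalki.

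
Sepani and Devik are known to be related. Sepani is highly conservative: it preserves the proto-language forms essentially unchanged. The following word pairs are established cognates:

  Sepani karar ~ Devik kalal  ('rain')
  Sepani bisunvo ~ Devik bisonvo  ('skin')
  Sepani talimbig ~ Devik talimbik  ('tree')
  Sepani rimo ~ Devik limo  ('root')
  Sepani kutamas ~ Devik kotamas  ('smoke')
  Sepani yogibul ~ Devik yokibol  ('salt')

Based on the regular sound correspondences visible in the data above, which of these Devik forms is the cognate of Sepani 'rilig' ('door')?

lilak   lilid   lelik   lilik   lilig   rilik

rimo ~ limo — Sepani r corresponds to Devik l word-initially before a front vowel.
talimbig ~ talimbik — Sepani g corresponds to Devik k word-finally.
Applying these to Sepani 'rilig':
  rilig → lilig   (r→l word-initially before a front vowel)
  lilig → lilik   (g→k word-finally)
So the Devik cognate is 'lilik'.

lilik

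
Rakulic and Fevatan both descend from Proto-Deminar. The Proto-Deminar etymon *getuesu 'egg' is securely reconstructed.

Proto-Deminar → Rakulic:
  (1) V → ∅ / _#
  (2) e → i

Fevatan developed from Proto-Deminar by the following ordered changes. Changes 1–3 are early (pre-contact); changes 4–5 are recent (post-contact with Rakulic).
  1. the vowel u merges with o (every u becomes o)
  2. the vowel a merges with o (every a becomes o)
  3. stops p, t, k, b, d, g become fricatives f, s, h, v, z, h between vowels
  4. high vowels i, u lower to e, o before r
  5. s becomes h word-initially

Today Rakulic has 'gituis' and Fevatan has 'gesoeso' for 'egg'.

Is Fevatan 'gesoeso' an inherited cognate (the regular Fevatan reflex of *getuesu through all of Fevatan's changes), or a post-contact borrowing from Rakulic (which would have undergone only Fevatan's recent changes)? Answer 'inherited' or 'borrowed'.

If inherited, *getuesu would pass through all of Fevatan's changes:
Fevatan: *getuesu
  getuesu → getoeso   [vowel merger]
  getoeso (rule 2 does not apply)
  getoeso → gesoeso   [intervocalic lenition]
  gesoeso (rule 4 does not apply)
  gesoeso (rule 5 does not apply)
  giving Fevatan gesoeso.
If borrowed from Rakulic 'gituis' after the early changes, it would undergo only the recent ones:
  rule 4 (pre-rhotic lowering): no change (gituis)
  rule 5 (debuccalisation): no change (gituis)
  ⇒ as a loan: gituis
Fevatan 'gesoeso' matches the inherited outcome exactly, so it is an inherited cognate, not a loan.

inherited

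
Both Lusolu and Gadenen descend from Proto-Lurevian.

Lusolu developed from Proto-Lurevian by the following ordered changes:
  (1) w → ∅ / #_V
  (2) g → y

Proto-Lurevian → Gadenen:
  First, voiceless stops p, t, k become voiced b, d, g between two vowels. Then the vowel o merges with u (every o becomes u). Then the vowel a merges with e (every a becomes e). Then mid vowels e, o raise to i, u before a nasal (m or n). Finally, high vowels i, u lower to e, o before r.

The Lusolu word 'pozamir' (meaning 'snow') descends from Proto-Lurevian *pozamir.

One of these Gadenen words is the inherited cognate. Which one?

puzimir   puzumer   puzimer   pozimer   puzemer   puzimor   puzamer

Gadenen: *pozamir
  pozamir (rule 1 does not apply)
  pozamir → puzamir   [vowel merger]
  puzamir → puzemir   [vowel merger]
  puzemir → puzimir   [pre-nasal raising]
  puzimir → puzimer   [pre-rhotic lowering]
  giving Gadenen puzimer.
Only 'puzimer' matches the regular Gadenen development of *pozamir.

puzimer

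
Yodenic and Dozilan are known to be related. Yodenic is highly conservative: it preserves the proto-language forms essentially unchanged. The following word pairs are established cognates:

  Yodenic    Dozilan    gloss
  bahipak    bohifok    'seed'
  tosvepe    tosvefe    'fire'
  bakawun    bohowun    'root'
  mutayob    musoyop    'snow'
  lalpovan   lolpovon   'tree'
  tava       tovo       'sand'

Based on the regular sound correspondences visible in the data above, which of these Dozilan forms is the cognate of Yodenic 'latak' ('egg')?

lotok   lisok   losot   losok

bahipak ~ bohifok, bakawun ~ bohowun — Yodenic a corresponds to Dozilan o after a consonant, before a consonant other than r, m, n, p, b, f, v.
mutayob ~ musoyop — Yodenic t corresponds to Dozilan s between vowels (before a back vowel).
Applying these to Yodenic 'latak':
  latak → lotak   (a→o after a consonant, before a consonant other than r, m, n, p, b, f, v)
  lotak → losak   (t→s between vowels (before a back vowel))
  losak → losok   (a→o after a consonant, before a consonant other than r, m, n, p, b, f, v)
So the Dozilan cognate is 'losok'.

losok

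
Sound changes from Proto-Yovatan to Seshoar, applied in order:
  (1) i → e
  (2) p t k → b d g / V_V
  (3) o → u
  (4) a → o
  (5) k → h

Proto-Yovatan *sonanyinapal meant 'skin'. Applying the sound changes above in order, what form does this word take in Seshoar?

sunonyenobol

Seshoar: start from *sonanyinapal.
  rule 1 (vowel merger): sonanyinapal → sonanyenapal
  rule 2 (intervocalic voicing): sonanyenapal → sonanyenabal
  rule 3 (vowel merger): sonanyenabal → sunanyenabal
  rule 4 (vowel merger): sunanyenabal → sunonyenobol
  rule 5: no change — sunonyenobol
  ⇒ Seshoar sunonyenobol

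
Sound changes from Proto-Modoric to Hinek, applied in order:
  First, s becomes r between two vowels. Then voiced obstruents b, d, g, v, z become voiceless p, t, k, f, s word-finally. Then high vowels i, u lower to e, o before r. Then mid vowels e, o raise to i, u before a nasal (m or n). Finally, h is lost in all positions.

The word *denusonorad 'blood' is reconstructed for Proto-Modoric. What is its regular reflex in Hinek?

dinorunorat

Hinek: start from *denusonorad.
  rule 1 (rhotacism): denusonorad → denuronorad
  rule 2 (final devoicing): denuronorad → denuronorat
  rule 3 (pre-rhotic lowering): denuronorat → denoronorat
  rule 4 (pre-nasal raising): denoronorat → dinorunorat
  rule 5: no change — dinorunorat
  ⇒ Hinek dinorunorat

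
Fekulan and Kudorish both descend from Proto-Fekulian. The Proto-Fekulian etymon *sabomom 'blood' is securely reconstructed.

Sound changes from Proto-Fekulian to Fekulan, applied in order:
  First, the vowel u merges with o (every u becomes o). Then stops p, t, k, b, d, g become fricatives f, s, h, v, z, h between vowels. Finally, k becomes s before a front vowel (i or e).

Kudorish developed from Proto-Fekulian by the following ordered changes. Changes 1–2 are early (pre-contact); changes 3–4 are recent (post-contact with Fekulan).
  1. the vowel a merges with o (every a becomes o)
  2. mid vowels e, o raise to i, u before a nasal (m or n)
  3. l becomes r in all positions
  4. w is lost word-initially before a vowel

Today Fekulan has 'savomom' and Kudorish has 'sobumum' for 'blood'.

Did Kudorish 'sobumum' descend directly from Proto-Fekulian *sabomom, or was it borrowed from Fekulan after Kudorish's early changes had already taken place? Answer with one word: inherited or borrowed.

If inherited, *sabomom would pass through all of Kudorish's changes:
Kudorish: start from *sabomom.
  rule 1 (vowel merger): sabomom → sobomom
  rule 2 (pre-nasal raising): sobomom → sobumum
  rule 3: no change — sobumum
  rule 4: no change — sobumum
  ⇒ Kudorish sobumum
If borrowed from Fekulan 'savomom' after the early changes, it would undergo only the recent ones:
  rule 3 (unconditioned shift): no change (savomom)
  rule 4 (glide loss): no change (savomom)
  ⇒ as a loan: savomom
Kudorish 'sobumum' matches the inherited outcome exactly, so it is an inherited cognate, not a loan.

inherited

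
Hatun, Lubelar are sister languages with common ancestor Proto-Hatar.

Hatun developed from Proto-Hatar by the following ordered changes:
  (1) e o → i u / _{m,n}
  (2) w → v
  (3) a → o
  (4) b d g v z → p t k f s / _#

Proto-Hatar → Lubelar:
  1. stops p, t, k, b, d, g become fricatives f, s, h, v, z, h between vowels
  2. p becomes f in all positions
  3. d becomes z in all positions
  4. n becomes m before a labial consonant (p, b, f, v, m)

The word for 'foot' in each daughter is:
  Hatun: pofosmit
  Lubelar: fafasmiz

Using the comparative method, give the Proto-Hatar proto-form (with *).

*pafasmid

Position 2: Hatun has o, Lubelar has a. Lubelar preserves a here (none of its changes turn any other segment into a), so the proto-segment is *a.
Position 8: Hatun has t, Lubelar has z. Taking the neighbouring segments as reconstructed: Hatun t could go back to *t or *d; Lubelar z could go back to *d or *z — the one source consistent with every daughter is *d.
Position 1: Hatun has p, Lubelar has f. Taking the neighbouring segments as reconstructed: Hatun p can only go back to *p; Lubelar f could go back to *p or *f — the one source consistent with every daughter is *p.
Verify the candidate proto-form against each daughter:
Hatun: *pafasmid > pofosmid > pofosmit  (by vowel merger, final devoicing)
Lubelar: start from *pafasmid.
  rule 1: no change — pafasmid
  rule 2 (unconditioned shift): pafasmid → fafasmid
  rule 3 (unconditioned shift): fafasmid → fafasmiz
  rule 4: no change — fafasmiz
  ⇒ Lubelar fafasmiz
Only *pafasmid yields all of Hatun pofosmit, Lubelar fafasmiz.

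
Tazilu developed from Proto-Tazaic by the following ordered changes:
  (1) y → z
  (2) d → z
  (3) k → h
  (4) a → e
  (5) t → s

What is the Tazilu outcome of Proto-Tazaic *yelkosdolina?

Tazilu: start from *yelkosdolina.
  rule 1 (unconditioned shift): yelkosdolina → zelkosdolina
  rule 2 (unconditioned shift): zelkosdolina → zelkoszolina
  rule 3 (unconditioned shift): zelkoszolina → zelhoszolina
  rule 4 (vowel merger): zelhoszolina → zelhoszoline
  rule 5: no change — zelhoszoline
  ⇒ Tazilu zelhoszoline

zelhoszoline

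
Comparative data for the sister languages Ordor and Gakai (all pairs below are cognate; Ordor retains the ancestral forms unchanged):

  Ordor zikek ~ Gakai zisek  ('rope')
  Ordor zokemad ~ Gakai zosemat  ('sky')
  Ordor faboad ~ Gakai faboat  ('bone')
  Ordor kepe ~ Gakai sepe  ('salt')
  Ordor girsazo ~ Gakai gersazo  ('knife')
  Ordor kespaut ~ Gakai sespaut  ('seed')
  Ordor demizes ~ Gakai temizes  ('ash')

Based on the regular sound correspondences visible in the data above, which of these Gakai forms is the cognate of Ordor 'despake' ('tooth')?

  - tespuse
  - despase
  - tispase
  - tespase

tespase

demizes ~ temizes — Ordor d corresponds to Gakai t word-initially before a front vowel.
zikek ~ zisek, zokemad ~ zosemat — Ordor k corresponds to Gakai s between vowels (before a front vowel).
Applying these to Ordor 'despake':
  despake → tespake   (d→t word-initially before a front vowel)
  tespake → tespase   (k→s between vowels (before a front vowel))
So the Gakai cognate is 'tespase'.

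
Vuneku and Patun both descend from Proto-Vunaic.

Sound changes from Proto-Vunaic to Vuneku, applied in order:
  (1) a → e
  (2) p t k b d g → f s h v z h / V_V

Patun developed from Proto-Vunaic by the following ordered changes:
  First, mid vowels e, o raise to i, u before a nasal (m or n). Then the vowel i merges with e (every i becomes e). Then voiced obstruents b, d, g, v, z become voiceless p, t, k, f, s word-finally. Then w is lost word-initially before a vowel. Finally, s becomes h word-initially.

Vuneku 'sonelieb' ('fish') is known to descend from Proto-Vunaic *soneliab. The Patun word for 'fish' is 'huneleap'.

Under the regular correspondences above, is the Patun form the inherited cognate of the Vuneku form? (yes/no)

Derive the expected Patun reflex of *soneliab:
Patun: *soneliab > suneliab > suneleab > suneleap > huneleap  (by pre-nasal raising, vowel merger, final devoicing, debuccalisation)
Patun 'huneleap' matches the regular reflex exactly, so the pair is cognate.

yes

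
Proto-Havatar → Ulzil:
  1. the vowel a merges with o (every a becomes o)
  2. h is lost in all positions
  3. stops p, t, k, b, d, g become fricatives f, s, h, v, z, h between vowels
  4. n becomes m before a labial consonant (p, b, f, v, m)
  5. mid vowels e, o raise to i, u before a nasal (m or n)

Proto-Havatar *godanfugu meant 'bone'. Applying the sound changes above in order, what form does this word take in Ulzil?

gozumfuhu

Ulzil: *godanfugu
  godanfugu → godonfugu   [vowel merger]
  godonfugu (rule 2 does not apply)
  godonfugu → gozonfuhu   [intervocalic lenition]
  gozonfuhu → gozomfuhu   [nasal place assimilation]
  gozomfuhu → gozumfuhu   [pre-nasal raising]
  giving Ulzil gozumfuhu.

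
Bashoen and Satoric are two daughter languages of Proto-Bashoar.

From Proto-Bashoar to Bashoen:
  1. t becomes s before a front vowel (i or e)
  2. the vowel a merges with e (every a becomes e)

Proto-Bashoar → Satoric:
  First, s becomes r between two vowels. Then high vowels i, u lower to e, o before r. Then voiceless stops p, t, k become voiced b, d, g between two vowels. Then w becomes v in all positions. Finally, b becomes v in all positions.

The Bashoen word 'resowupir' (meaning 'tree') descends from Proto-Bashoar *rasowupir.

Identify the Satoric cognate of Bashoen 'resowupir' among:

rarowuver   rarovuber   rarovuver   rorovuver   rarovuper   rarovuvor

Satoric: start from *rasowupir.
  rule 1 (rhotacism): rasowupir → rarowupir
  rule 2 (pre-rhotic lowering): rarowupir → rarowuper
  rule 3 (intervocalic voicing): rarowuper → rarowuber
  rule 4 (unconditioned shift): rarowuber → rarovuber
  rule 5 (unconditioned shift): rarovuber → rarovuver
  ⇒ Satoric rarovuver
The other candidates each miss or misapply at least one Satoric change.

rarovuver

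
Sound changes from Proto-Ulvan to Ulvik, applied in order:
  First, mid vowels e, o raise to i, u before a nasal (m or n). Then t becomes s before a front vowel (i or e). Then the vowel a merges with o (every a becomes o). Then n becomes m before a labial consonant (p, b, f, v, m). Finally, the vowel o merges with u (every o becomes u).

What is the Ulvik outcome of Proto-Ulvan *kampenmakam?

Ulvik: *kampenmakam > kampinmakam > kompinmokom > kompimmokom > kumpimmukum  (by pre-nasal raising, vowel merger, nasal place assimilation, vowel merger)

kumpimmukum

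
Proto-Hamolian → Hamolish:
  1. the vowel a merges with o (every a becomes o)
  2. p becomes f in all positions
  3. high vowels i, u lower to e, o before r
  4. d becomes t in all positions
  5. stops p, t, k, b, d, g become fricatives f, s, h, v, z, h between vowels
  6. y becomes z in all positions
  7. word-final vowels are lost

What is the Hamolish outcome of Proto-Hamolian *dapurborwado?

Hamolish: *dapurborwado > dopurborwodo > dofurborwodo > doforborwodo > toforborwoto > toforborwoso > toforborwos  (by vowel merger, unconditioned shift, pre-rhotic lowering, unconditioned shift, intervocalic lenition, apocope)

toforborwos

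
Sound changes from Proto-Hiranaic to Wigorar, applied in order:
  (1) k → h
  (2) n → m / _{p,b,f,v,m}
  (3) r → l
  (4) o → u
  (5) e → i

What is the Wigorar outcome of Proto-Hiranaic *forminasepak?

Wigorar: start from *forminasepak.
  rule 1 (unconditioned shift): forminasepak → forminasepah
  rule 2: no change — forminasepah
  rule 3 (unconditioned shift): forminasepah → folminasepah
  rule 4 (vowel merger): folminasepah → fulminasepah
  rule 5 (vowel merger): fulminasepah → fulminasipah
  ⇒ Wigorar fulminasipah

fulminasipah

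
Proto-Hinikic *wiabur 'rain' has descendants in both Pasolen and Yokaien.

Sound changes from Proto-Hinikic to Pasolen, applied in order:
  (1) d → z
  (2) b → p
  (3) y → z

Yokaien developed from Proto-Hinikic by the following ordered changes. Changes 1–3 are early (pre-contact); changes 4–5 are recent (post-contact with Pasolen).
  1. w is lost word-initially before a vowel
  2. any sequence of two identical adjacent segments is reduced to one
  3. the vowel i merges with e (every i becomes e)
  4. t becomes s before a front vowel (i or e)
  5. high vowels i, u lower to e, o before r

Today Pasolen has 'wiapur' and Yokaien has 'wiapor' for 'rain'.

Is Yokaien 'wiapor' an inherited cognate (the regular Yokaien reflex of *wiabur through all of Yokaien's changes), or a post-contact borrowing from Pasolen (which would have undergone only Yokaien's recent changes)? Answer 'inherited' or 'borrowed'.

If inherited, *wiabur would pass through all of Yokaien's changes:
Yokaien: *wiabur > iabur > eabur > eabor  (by glide loss, vowel merger, pre-rhotic lowering)
If borrowed from Pasolen 'wiapur' after the early changes, it would undergo only the recent ones:
  rule 4 (palatalisation): no change (wiapur)
  rule 5 (pre-rhotic lowering): wiapur → wiapor
  ⇒ as a loan: wiapor
Yokaien 'wiapor' matches the loan outcome 'wiapor', not the inherited 'eabor' — it skipped the early Yokaien changes, so it was borrowed from Pasolen.

borrowed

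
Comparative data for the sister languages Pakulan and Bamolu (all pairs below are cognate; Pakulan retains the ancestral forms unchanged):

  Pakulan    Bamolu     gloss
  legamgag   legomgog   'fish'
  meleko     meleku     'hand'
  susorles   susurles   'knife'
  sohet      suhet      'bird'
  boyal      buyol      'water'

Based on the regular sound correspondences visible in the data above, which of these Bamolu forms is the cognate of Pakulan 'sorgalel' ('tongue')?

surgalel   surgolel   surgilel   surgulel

surgolel

susorles ~ susurles — Pakulan o corresponds to Bamolu u after a consonant, before r.
legamgag ~ legomgog, boyal ~ buyol — Pakulan a corresponds to Bamolu o after a consonant, before a consonant other than r, m, n, p, b, f, v.
Applying these to Pakulan 'sorgalel':
  sorgalel → surgalel   (o→u after a consonant, before r)
  surgalel → surgolel   (a→o after a consonant, before a consonant other than r, m, n, p, b, f, v)
So the Bamolu cognate is 'surgolel'.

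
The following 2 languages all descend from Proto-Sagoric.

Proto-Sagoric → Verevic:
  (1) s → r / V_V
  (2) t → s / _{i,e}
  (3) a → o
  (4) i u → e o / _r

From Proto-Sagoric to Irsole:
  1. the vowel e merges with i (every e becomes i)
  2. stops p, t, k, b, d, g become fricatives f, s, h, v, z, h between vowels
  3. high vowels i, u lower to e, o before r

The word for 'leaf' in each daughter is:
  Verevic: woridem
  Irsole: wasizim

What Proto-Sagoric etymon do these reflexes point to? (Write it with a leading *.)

Position 3: Verevic has r, Irsole has s. Taking the neighbouring segments as reconstructed: Verevic r could go back to *s or *r; Irsole s could go back to *t or *s — the one source consistent with every daughter is *s.
Position 6: Verevic has e, Irsole has i. Taking the neighbouring segments as reconstructed: Verevic e can only go back to *e; Irsole i could go back to *e or *i — the one source consistent with every daughter is *e.
This points to *wasidem. Verify forward in each daughter:
Verevic: *wasidem
  wasidem → waridem   [rhotacism]
  waridem (rule 2 does not apply)
  waridem → woridem   [vowel merger]
  woridem (rule 4 does not apply)
  giving Verevic woridem.
Irsole: *wasidem
  wasidem → wasidim   [vowel merger]
  wasidim → wasizim   [intervocalic lenition]
  wasizim (rule 3 does not apply)
  giving Irsole wasizim.
*wasidem is the unique common source.

*wasidem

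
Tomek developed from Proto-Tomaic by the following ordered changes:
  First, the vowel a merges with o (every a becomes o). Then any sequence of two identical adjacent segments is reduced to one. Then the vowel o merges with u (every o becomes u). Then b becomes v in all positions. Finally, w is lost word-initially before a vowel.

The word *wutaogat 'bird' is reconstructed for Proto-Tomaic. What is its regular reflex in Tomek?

Tomek: *wutaogat
  wutaogat → wutoogot   [vowel merger]
  wutoogot → wutogot   [degemination]
  wutogot → wutugut   [vowel merger]
  wutugut (rule 4 does not apply)
  wutugut → utugut   [glide loss]
  giving Tomek utugut.

utugut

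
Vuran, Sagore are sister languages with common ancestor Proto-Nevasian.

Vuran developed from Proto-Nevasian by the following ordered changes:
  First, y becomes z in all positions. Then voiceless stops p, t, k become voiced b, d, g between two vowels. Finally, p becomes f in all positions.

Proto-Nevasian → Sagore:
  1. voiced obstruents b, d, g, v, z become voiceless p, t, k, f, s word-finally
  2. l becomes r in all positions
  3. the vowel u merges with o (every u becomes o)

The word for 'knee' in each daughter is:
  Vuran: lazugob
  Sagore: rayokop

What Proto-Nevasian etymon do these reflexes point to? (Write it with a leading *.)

*layukob

Position 4: Vuran has u, Sagore has o. Vuran preserves u here (none of its changes turn any other segment into u), so the proto-segment is *u.
Position 5: Vuran has g, Sagore has k. Taking the neighbouring segments as reconstructed: Vuran g could go back to *k or *g; Sagore k can only go back to *k — the one source consistent with every daughter is *k.
Position 7: Vuran has b, Sagore has p. Taking the neighbouring segments as reconstructed: Vuran b can only go back to *b; Sagore p could go back to *p or *b — the one source consistent with every daughter is *b.
This points to *layukob. Verify forward in each daughter:
Vuran: *layukob > lazukob > lazugob  (by unconditioned shift, intervocalic voicing)
Sagore: start from *layukob.
  rule 1 (final devoicing): layukob → layukop
  rule 2 (unconditioned shift): layukop → rayukop
  rule 3 (vowel merger): rayukop → rayokop
  ⇒ Sagore rayokop
No other proto-form is consistent with every reflex, so the reconstruction is *layukob.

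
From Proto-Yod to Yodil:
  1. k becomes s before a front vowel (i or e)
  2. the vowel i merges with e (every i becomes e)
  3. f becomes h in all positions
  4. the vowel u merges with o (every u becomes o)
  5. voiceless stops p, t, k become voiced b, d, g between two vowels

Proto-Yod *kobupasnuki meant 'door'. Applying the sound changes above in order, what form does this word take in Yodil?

kobobasnose

Yodil: *kobupasnuki
  kobupasnuki → kobupasnusi   [palatalisation]
  kobupasnusi → kobupasnuse   [vowel merger]
  kobupasnuse (rule 3 does not apply)
  kobupasnuse → kobopasnose   [vowel merger]
  kobopasnose → kobobasnose   [intervocalic voicing]
  giving Yodil kobobasnose.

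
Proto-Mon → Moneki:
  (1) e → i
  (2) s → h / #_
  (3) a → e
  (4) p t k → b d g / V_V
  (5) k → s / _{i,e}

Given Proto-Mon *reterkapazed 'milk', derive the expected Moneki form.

ridirsebezid

Moneki: *reterkapazed
  reterkapazed → ritirkapazid   [vowel merger]
  ritirkapazid (rule 2 does not apply)
  ritirkapazid → ritirkepezid   [vowel merger]
  ritirkepezid → ridirkebezid   [intervocalic voicing]
  ridirkebezid → ridirsebezid   [palatalisation]
  giving Moneki ridirsebezid.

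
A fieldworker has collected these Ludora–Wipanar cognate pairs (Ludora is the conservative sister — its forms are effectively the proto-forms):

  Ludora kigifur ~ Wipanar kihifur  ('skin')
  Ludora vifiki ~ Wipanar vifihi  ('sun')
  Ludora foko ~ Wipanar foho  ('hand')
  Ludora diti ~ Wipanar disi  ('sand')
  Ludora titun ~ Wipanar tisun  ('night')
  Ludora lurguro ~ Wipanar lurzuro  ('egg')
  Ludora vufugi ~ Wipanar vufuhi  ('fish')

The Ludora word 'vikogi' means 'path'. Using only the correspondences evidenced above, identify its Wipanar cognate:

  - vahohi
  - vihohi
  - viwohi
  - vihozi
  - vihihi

foko ~ foho — Ludora k corresponds to Wipanar h between vowels (before a back vowel).
kigifur ~ kihifur, vufugi ~ vufuhi — Ludora g corresponds to Wipanar h between vowels (before a front vowel).
Applying these to Ludora 'vikogi':
  vikogi → vihogi   (k→h between vowels (before a back vowel))
  vihogi → vihohi   (g→h between vowels (before a front vowel))
So the Wipanar cognate is 'vihohi'.

vihohi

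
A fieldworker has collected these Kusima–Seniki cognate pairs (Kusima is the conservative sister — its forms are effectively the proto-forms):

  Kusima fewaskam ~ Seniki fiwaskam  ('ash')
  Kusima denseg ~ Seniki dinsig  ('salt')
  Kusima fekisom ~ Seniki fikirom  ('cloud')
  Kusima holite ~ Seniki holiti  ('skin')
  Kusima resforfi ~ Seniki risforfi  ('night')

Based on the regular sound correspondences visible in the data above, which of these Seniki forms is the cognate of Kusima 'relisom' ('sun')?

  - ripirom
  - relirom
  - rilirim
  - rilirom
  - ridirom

fewaskam ~ fiwaskam, denseg ~ dinsig — Kusima e corresponds to Seniki i after a consonant, before a consonant other than r, m, n, p, b, f, v.
fekisom ~ fikirom — Kusima s corresponds to Seniki r between vowels (before a back vowel).
Applying these to Kusima 'relisom':
  relisom → rilisom   (e→i after a consonant, before a consonant other than r, m, n, p, b, f, v)
  rilisom → rilirom   (s→r between vowels (before a back vowel))
So the Seniki cognate is 'rilirom'.

rilirom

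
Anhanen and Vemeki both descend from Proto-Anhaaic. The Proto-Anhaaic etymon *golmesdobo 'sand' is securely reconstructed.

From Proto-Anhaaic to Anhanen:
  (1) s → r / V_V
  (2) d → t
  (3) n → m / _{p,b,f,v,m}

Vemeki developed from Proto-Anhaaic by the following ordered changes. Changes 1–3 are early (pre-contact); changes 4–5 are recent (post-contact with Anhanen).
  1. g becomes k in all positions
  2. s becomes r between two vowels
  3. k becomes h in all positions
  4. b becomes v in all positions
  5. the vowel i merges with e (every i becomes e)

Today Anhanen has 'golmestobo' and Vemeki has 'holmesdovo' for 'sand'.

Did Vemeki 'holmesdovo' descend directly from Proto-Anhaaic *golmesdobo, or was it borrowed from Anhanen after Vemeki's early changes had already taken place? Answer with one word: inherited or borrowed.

inherited

If inherited, *golmesdobo would pass through all of Vemeki's changes:
Vemeki: *golmesdobo > kolmesdobo > holmesdobo > holmesdovo  (by unconditioned shift, unconditioned shift, unconditioned shift)
If borrowed from Anhanen 'golmestobo' after the early changes, it would undergo only the recent ones:
  rule 4 (unconditioned shift): golmestobo → golmestovo
  rule 5 (vowel merger): no change (golmestovo)
  ⇒ as a loan: golmestovo
Vemeki 'holmesdovo' matches the inherited outcome exactly, so it is an inherited cognate, not a loan.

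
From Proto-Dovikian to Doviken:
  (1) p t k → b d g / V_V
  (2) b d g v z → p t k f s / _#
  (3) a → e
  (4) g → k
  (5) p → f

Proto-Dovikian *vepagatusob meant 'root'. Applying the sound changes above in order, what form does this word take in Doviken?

Doviken: start from *vepagatusob.
  rule 1 (intervocalic voicing): vepagatusob → vebagadusob
  rule 2 (final devoicing): vebagadusob → vebagadusop
  rule 3 (vowel merger): vebagadusop → vebegedusop
  rule 4 (unconditioned shift): vebegedusop → vebekedusop
  rule 5 (unconditioned shift): vebekedusop → vebekedusof
  ⇒ Doviken vebekedusof

vebekedusof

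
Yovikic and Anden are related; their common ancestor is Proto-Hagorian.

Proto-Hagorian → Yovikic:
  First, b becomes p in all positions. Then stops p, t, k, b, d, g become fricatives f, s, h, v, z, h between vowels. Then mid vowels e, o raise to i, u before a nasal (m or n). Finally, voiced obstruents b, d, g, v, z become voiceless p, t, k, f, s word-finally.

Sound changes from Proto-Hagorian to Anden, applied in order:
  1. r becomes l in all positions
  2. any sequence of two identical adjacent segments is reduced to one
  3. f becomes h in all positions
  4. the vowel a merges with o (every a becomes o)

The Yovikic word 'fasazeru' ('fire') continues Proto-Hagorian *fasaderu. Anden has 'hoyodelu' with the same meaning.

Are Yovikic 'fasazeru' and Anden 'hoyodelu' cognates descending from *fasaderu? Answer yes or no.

Derive the expected Anden reflex of *fasaderu:
Anden: *fasaderu > fasadelu > hasadelu > hosodelu  (by unconditioned shift, unconditioned shift, vowel merger)
The regular Anden reflex would be 'hosodelu', but the attested form is 'hoyodelu'. The correspondence is irregular, so they are not cognates (the Anden form has a different source).

no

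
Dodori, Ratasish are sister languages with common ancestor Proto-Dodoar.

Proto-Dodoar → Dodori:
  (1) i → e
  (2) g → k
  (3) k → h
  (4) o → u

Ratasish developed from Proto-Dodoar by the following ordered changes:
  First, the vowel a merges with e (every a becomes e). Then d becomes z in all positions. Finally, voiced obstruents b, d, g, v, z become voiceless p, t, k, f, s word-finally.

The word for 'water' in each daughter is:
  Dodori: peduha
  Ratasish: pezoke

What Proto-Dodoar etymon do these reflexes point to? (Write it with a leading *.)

Position 3: Dodori has d, Ratasish has z. Dodori preserves d here (none of its changes turn any other segment into d), so the proto-segment is *d.
Position 6: Dodori has a, Ratasish has e. Dodori preserves a here (none of its changes turn any other segment into a), so the proto-segment is *a.
This points to *pedoka. Verify forward in each daughter:
Dodori: start from *pedoka.
  rule 1: no change — pedoka
  rule 2: no change — pedoka
  rule 3 (unconditioned shift): pedoka → pedoha
  rule 4 (vowel merger): pedoha → peduha
  ⇒ Dodori peduha
Ratasish: *pedoka > pedoke > pezoke  (by vowel merger, unconditioned shift)
No other proto-form is consistent with every reflex, so the reconstruction is *pedoka.

*pedoka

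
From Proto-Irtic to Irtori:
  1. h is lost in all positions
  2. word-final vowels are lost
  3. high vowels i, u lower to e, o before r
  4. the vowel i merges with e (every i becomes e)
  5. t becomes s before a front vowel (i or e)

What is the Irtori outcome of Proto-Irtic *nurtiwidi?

Irtori: *nurtiwidi > nurtiwid > nortiwid > nortewed > norsewed  (by apocope, pre-rhotic lowering, vowel merger, palatalisation)

norsewed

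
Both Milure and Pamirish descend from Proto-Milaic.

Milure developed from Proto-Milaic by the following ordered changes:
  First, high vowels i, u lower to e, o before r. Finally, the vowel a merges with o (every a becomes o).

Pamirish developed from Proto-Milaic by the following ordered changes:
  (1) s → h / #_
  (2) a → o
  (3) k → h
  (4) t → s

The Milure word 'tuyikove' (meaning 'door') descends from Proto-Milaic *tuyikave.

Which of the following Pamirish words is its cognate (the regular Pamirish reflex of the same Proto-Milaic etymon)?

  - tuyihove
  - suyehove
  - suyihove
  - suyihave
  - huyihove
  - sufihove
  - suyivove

suyihove

Pamirish: *tuyikave > tuyikove > tuyihove > suyihove  (by vowel merger, unconditioned shift, unconditioned shift)
The other candidates each miss or misapply at least one Pamirish change.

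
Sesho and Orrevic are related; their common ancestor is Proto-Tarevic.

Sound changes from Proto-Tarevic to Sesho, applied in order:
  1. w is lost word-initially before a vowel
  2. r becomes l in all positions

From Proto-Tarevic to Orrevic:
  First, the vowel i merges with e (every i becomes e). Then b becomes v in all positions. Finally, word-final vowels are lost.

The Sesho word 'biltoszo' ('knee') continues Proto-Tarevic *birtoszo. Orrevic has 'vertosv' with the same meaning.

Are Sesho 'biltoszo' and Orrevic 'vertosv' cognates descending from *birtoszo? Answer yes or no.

Derive the expected Orrevic reflex of *birtoszo:
Orrevic: start from *birtoszo.
  rule 1 (vowel merger): birtoszo → bertoszo
  rule 2 (unconditioned shift): bertoszo → vertoszo
  rule 3 (apocope): vertoszo → vertosz
  ⇒ Orrevic vertosz
The regular Orrevic reflex would be 'vertosz', but the attested form is 'vertosv'. The correspondence is irregular, so they are not cognates (the Orrevic form has a different source).

no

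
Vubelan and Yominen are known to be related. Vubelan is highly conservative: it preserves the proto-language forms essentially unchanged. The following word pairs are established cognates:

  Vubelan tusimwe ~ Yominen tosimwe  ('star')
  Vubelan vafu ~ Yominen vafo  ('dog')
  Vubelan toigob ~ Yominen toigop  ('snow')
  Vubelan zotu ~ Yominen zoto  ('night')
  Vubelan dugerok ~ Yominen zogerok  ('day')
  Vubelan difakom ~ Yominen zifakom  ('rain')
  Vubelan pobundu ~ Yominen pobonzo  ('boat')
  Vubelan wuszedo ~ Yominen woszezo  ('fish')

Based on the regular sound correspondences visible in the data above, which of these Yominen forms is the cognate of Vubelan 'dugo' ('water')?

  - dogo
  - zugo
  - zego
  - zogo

dugerok ~ zogerok — Vubelan d corresponds to Yominen z word-initially before a back vowel.
tusimwe ~ tosimwe, dugerok ~ zogerok — Vubelan u corresponds to Yominen o after a consonant, before a consonant other than r, m, n, p, b, f, v.
Applying these to Vubelan 'dugo':
  dugo → zugo   (d→z word-initially before a back vowel)
  zugo → zogo   (u→o after a consonant, before a consonant other than r, m, n, p, b, f, v)
So the Yominen cognate is 'zogo'.

zogo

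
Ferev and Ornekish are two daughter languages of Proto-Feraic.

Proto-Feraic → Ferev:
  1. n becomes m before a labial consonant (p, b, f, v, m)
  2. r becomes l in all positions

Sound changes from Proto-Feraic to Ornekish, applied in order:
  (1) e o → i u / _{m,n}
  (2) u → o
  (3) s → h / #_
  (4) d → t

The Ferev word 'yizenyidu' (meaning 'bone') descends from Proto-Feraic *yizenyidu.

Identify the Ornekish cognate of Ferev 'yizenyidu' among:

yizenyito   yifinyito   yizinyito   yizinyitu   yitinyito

yizinyito

Ornekish: *yizenyidu
  yizenyidu → yizinyidu   [pre-nasal raising]
  yizinyidu → yizinyido   [vowel merger]
  yizinyido (rule 3 does not apply)
  yizinyido → yizinyito   [unconditioned shift]
  giving Ornekish yizinyito.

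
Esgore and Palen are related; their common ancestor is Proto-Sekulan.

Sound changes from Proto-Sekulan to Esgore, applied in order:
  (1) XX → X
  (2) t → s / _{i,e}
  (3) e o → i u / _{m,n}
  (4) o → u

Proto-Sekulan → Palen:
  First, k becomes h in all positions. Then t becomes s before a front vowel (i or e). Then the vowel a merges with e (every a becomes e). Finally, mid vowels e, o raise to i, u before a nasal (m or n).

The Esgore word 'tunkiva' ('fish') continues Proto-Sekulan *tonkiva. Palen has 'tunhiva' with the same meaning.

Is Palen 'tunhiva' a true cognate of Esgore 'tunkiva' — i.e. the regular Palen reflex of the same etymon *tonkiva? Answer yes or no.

Derive the expected Palen reflex of *tonkiva:
Palen: start from *tonkiva.
  rule 1 (unconditioned shift): tonkiva → tonhiva
  rule 2: no change — tonhiva
  rule 3 (vowel merger): tonhiva → tonhive
  rule 4 (pre-nasal raising): tonhive → tunhive
  ⇒ Palen tunhive
The regular Palen reflex would be 'tunhive', but the attested form is 'tunhiva'. The correspondence is irregular, so they are not cognates (the Palen form has a different source).

no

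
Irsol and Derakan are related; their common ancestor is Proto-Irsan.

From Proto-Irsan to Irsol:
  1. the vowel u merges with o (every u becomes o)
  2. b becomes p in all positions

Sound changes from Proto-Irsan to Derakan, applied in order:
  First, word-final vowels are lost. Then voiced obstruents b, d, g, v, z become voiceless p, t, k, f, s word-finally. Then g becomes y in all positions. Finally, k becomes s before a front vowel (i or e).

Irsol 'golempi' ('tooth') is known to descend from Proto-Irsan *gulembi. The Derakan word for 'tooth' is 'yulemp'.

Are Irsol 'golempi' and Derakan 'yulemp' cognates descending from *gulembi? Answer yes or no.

yes

Derive the expected Derakan reflex of *gulembi:
Derakan: start from *gulembi.
  rule 1 (apocope): gulembi → gulemb
  rule 2 (final devoicing): gulemb → gulemp
  rule 3 (unconditioned shift): gulemp → yulemp
  rule 4: no change — yulemp
  ⇒ Derakan yulemp
Derakan 'yulemp' matches the regular reflex exactly, so the pair is cognate.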